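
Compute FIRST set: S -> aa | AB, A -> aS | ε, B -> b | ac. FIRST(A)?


Per alternative of A: FIRST(aS) = {a}; FIRST(ε) = {ε}
FIRST(A) = {a, ε}


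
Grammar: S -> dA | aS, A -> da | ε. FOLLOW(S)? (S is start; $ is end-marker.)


$ ∈ FOLLOW(S). For each A -> αBβ: add FIRST(β)\{ε} to FOLLOW(B); if β nullable, add FOLLOW(A).
FOLLOW(S) = {$}


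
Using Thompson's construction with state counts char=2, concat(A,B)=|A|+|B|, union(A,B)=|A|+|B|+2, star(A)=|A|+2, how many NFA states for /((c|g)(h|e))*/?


Syntax tree has 4 char leaf(s), 2 union(s), 1 star(s)
chars contribute 4×2 = 8; each union adds +2; each star adds +2
Total: 8 + 4 + 2 = 14 states


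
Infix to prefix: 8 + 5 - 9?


left-to-right (same/higher precedence on left): tree is (- (+ 8 5) 9)
Prefix: - + 8 5 9


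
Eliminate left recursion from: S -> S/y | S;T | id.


Left-recursive alternatives: S/y, S;T; non-recursive: id
Introduce S': S -> idS', S' -> /yS' | ;TS' | ε


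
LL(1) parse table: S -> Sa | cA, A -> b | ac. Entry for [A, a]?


For [A, a]: 'a' ∈ FIRST(ac)
Entry: A -> ac


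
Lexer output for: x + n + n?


Scan left to right, longest-match per lexeme
Tokens: ID(x), OP(+), ID(n), OP(+), ID(n)


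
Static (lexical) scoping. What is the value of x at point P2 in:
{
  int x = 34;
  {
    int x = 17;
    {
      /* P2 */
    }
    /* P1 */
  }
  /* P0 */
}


P2's block does not declare x; resolves to the enclosing declaration at depth 1
x = 17


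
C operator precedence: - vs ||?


'-' is additive (level 9); '||' is logical OR (level 1)
Higher level binds tighter
'-' has higher precedence than '||'


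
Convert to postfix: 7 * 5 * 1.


Left to right (same or higher precedence on left)
Postfix: 7 5 * 1 *


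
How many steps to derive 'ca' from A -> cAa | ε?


Derivation: A => cAa => ca
Steps: 2


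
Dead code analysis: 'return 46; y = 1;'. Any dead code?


statement follows a return and is unreachable
Dead: 'y = 1'


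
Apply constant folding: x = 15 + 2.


15 + 2 = 17 at compile time
Optimized: x = 17


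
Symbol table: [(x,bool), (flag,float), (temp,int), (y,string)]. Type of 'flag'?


Lookup 'flag' → type float


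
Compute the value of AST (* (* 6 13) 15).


Evaluate inner: (* 6 13) = 78
Evaluate root: (* 78 15) = 1170
Result: 1170


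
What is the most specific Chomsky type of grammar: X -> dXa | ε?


Single nonterminal LHS, but d^n a^n is not regular
Classification: Type 2 (Context-Free)


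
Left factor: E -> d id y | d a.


Common prefix: 'd'
Factored: E -> d E', E' -> id y | a


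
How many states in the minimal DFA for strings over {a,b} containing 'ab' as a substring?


KMP-style automaton: 2 progress states + 1 absorbing accept = 3
Minimal DFA: 3 states


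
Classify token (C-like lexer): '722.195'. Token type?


Pattern: digits with a decimal point
Type: FLOAT_LITERAL


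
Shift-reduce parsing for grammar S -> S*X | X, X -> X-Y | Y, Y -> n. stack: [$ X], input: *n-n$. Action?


lookahead ∉ {-} so X won't extend; reduce S -> X
Action: reduce (S -> X)


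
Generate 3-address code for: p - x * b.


Break into single-operator statements:
t1 = x * b
t2 = p - t1


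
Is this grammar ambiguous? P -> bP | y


right-linear, alternatives start with distinct terminals 'b' vs 'y': unique leftmost derivation
Unambiguous


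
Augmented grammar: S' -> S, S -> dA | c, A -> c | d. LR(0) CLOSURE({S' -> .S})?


Start: S' -> .S
For each item with dot before a nonterminal B, add B -> .γ for every B-production
Closure: [S' -> .S, S -> .dA, S -> .c]


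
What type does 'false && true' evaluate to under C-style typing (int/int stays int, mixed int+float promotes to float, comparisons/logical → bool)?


Operand types: bool && bool
Rule: logical operators take bool operands and yield bool
Result type: bool


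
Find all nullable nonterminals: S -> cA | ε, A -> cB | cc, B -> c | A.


A nonterminal is nullable iff some alternative derives ε (directly, or every symbol in it is nullable)
Nullable: {S}


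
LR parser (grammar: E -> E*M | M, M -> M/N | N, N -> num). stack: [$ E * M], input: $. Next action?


handle 'E*M' on top; lookahead ∈ FOLLOW(E) = {*, $}
Action: reduce (E -> E*M)


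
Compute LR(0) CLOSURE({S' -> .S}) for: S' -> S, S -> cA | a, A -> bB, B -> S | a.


Start: S' -> .S
For each item with dot before a nonterminal B, add B -> .γ for every B-production
Closure: [S' -> .S, S -> .cA, S -> .a]


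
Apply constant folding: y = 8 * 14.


8 * 14 = 112 at compile time
Optimized: y = 112


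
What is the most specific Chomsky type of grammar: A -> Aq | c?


Left-linear: every RHS is a terminal or one nonterminal followed by a terminal
Classification: Type 3 (Regular)


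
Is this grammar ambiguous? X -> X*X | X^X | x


'x*x^x' has two parse trees (no precedence encoded between * and ^)
Ambiguous


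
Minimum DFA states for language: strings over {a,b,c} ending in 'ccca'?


Track the longest suffix of input matching a prefix of 'ccca': 5 classes (prefixes of length 0..4)
Minimal DFA: 5 states


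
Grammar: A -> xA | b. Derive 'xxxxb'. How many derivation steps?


Derivation: A => xA => xxA => xxxA => xxxxA => xxxxb
Steps: 5


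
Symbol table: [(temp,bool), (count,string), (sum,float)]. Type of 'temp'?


Lookup 'temp' → type bool


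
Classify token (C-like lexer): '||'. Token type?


Pattern: operator symbol
Type: OPERATOR


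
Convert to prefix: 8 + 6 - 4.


left-to-right (same/higher precedence on left): tree is (- (+ 8 6) 4)
Prefix: - + 8 6 4


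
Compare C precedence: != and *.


'*' is multiplicative (level 10); '!=' is equality (level 6)
Higher level binds tighter
'*' has higher precedence than '!='


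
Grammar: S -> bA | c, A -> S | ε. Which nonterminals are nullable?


A nonterminal is nullable iff some alternative derives ε (directly, or every symbol in it is nullable)
Nullable: {A}


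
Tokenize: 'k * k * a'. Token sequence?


Scan left to right, longest-match per lexeme
Tokens: ID(k), OP(*), ID(k), OP(*), ID(a)


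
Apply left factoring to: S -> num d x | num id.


Common prefix: 'num'
Factored: S -> num S', S' -> d x | id


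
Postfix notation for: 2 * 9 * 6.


Left to right (same or higher precedence on left)
Postfix: 2 9 * 6 *


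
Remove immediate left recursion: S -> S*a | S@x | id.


Left-recursive alternatives: S*a, S@x; non-recursive: id
Introduce S': S -> idS', S' -> *aS' | @xS' | ε


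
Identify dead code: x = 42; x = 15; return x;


first assignment to x is overwritten before any read
Dead: 'x = 42'


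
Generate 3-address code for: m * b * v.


Break into single-operator statements:
t1 = m * b
t2 = t1 * v


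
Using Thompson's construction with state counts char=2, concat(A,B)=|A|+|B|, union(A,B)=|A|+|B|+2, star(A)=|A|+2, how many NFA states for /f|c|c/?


Syntax tree has 3 char leaf(s), 2 union(s), 0 star(s)
chars contribute 3×2 = 6; each union adds +2; each star adds +2
Total: 6 + 4 + 0 = 10 states


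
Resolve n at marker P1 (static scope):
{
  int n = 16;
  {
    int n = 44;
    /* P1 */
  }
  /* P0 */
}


n declared in the same block as P1
n = 44


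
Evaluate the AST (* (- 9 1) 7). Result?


Evaluate inner: (- 9 1) = 8
Evaluate root: (* 8 7) = 56
Result: 56


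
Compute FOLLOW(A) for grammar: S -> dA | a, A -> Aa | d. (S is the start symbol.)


$ ∈ FOLLOW(S). For each A -> αBβ: add FIRST(β)\{ε} to FOLLOW(B); if β nullable, add FOLLOW(A).
FOLLOW(A) = {$, a}


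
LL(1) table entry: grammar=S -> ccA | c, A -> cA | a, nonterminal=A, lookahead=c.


For [A, c]: 'c' ∈ FIRST(cA)
Entry: A -> cA


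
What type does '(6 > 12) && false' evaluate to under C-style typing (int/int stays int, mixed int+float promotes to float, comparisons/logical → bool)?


Operand types: bool && bool
Rule: logical operators take bool operands and yield bool
Result type: bool


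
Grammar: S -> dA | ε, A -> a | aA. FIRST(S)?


Per alternative of S: FIRST(dA) = {d}; FIRST(ε) = {ε}
FIRST(S) = {d, ε}


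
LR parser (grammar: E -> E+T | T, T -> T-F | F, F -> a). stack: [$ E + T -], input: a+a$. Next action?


no handle; shift 'a'
Action: shift


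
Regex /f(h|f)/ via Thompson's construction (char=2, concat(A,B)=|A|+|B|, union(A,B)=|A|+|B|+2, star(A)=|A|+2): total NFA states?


Syntax tree has 3 char leaf(s), 1 union(s), 0 star(s)
chars contribute 3×2 = 6; each union adds +2; each star adds +2
Total: 6 + 2 + 0 = 8 states


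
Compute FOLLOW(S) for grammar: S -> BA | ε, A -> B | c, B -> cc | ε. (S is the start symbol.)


$ ∈ FOLLOW(S). For each A -> αBβ: add FIRST(β)\{ε} to FOLLOW(B); if β nullable, add FOLLOW(A).
FOLLOW(S) = {$}


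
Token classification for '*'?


Pattern: operator symbol
Type: OPERATOR


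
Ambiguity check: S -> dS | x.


right-linear, alternatives start with distinct terminals 'd' vs 'x': unique leftmost derivation
Unambiguous


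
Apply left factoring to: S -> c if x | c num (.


Common prefix: 'c'
Factored: S -> c S', S' -> if x | num (


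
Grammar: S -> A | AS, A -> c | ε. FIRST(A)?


Per alternative of A: FIRST(c) = {c}; FIRST(ε) = {ε}
FIRST(A) = {c, ε}


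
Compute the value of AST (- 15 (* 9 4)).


Evaluate inner: (* 9 4) = 36
Evaluate root: (- 15 36) = -21
Result: -21


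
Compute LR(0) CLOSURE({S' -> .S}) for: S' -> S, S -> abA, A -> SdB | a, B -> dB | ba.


Start: S' -> .S
For each item with dot before a nonterminal B, add B -> .γ for every B-production
Closure: [S' -> .S, S -> .abA]


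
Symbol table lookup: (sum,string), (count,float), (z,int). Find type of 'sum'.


Lookup 'sum' → type string


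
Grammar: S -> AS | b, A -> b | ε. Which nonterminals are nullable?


A nonterminal is nullable iff some alternative derives ε (directly, or every symbol in it is nullable)
Nullable: {A}


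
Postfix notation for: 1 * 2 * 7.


Left to right (same or higher precedence on left)
Postfix: 1 2 * 7 *


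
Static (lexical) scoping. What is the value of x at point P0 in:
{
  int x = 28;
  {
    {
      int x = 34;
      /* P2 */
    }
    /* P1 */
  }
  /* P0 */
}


x declared in the same block as P0
x = 28


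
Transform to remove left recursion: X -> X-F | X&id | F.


Left-recursive alternatives: X-F, X&id; non-recursive: F
Introduce X': X -> FX', X' -> -FX' | &idX' | ε


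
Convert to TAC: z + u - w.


Break into single-operator statements:
t1 = z + u
t2 = t1 - w


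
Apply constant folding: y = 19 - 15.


19 - 15 = 4 at compile time
Optimized: y = 4


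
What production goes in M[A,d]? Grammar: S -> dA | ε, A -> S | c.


For [A, d]: 'd' ∈ FIRST(S)
Entry: A -> S


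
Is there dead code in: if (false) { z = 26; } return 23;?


condition is constant false, so the whole block is unreachable
Dead: 'if (false) { z = 26; }'


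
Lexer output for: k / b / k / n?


Scan left to right, longest-match per lexeme
Tokens: ID(k), OP(/), ID(b), OP(/), ID(k), OP(/), ID(n)


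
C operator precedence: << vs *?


'*' is multiplicative (level 10); '<<' is shift (level 8)
Higher level binds tighter
'*' has higher precedence than '<<'


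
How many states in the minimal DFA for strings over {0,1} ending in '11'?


Track the longest suffix of input matching a prefix of '11': 3 classes (prefixes of length 0..2)
Minimal DFA: 3 states


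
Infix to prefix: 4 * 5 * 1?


left-to-right (same/higher precedence on left): tree is (* (* 4 5) 1)
Prefix: * * 4 5 1


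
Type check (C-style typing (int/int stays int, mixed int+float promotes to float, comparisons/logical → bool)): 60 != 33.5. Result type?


Operand types: int != float
Rule: comparison yields bool
Result type: bool


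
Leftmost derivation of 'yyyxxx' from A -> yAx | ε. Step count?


Derivation: A => yAx => yyAxx => yyyAxxx => yyyxxx
Steps: 4


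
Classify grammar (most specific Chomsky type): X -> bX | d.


Right-linear: every RHS is a terminal or a terminal followed by one nonterminal
Classification: Type 3 (Regular)


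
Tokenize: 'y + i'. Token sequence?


Scan left to right, longest-match per lexeme
Tokens: ID(y), OP(+), ID(i)


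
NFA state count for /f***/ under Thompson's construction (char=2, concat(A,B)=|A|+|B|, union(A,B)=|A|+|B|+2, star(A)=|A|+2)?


Syntax tree has 1 char leaf(s), 0 union(s), 3 star(s)
chars contribute 1×2 = 2; each union adds +2; each star adds +2
Total: 2 + 0 + 6 = 8 states


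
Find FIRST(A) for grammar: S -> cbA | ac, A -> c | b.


Per alternative of A: FIRST(c) = {c}; FIRST(b) = {b}
FIRST(A) = {b, c}


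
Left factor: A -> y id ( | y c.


Common prefix: 'y'
Factored: A -> y A', A' -> id ( | c


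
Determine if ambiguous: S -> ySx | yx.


balanced y^n…x^n: each string has a unique parse
Unambiguous


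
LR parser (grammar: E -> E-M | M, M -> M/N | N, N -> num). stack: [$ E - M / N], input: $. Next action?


handle 'M/N' on top
Action: reduce (M -> M/N)


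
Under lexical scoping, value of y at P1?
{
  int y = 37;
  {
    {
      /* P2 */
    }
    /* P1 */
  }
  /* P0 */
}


P1's block does not declare y; resolves to the enclosing declaration at depth 0
y = 37


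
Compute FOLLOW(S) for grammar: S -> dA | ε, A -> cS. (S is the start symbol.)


$ ∈ FOLLOW(S). For each A -> αBβ: add FIRST(β)\{ε} to FOLLOW(B); if β nullable, add FOLLOW(A).
FOLLOW(S) = {$}


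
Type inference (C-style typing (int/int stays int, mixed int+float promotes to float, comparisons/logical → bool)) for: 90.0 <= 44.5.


Operand types: float <= float
Rule: comparison yields bool
Result type: bool


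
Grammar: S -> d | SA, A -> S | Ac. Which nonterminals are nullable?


A nonterminal is nullable iff some alternative derives ε (directly, or every symbol in it is nullable)
Nullable: {}


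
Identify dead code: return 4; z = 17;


statement follows a return and is unreachable
Dead: 'z = 17'


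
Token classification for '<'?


Pattern: operator symbol
Type: OPERATOR


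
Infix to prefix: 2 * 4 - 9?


left-to-right (same/higher precedence on left): tree is (- (* 2 4) 9)
Prefix: - * 2 4 9


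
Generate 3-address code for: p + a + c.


Break into single-operator statements:
t1 = p + a
t2 = t1 + c


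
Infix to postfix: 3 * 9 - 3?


Left to right (same or higher precedence on left)
Postfix: 3 9 * 3 -


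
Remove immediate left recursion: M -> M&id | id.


Left-recursive alternatives: M&id; non-recursive: id
Introduce M': M -> idM', M' -> &idM' | ε


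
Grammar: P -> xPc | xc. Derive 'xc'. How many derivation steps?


Derivation: P => xc
Steps: 1


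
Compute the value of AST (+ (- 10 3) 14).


Evaluate inner: (- 10 3) = 7
Evaluate root: (+ 7 14) = 21
Result: 21


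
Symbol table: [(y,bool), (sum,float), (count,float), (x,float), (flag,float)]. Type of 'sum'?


Lookup 'sum' → type float


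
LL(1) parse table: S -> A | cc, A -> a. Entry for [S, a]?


For [S, a]: 'a' ∈ FIRST(A)
Entry: S -> A


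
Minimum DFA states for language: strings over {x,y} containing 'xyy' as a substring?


KMP-style automaton: 3 progress states + 1 absorbing accept = 4
Minimal DFA: 4 states


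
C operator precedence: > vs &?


'>' is relational (level 7); '&' is bitwise AND (level 5)
Higher level binds tighter
'>' has higher precedence than '&'


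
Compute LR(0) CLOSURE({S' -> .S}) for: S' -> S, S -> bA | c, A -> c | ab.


Start: S' -> .S
For each item with dot before a nonterminal B, add B -> .γ for every B-production
Closure: [S' -> .S, S -> .bA, S -> .c]


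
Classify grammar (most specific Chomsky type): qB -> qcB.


LHS has context (more than one symbol) and |LHS| ≤ |RHS|
Classification: Type 1 (Context-Sensitive)


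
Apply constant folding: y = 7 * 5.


7 * 5 = 35 at compile time
Optimized: y = 35


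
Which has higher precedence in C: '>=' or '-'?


'-' is additive (level 9); '>=' is relational (level 7)
Higher level binds tighter
'-' has higher precedence than '>='


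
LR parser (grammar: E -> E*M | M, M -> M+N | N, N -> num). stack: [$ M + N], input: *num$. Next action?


handle 'M+N' on top
Action: reduce (M -> M+N)


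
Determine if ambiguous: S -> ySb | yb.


balanced y^n…b^n: each string has a unique parse
Unambiguous


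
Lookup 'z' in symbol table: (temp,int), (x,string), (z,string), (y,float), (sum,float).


Lookup 'z' → type string


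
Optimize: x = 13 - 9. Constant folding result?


13 - 9 = 4 at compile time
Optimized: x = 4


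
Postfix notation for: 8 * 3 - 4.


Left to right (same or higher precedence on left)
Postfix: 8 3 * 4 -


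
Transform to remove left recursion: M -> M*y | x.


Left-recursive alternatives: M*y; non-recursive: x
Introduce M': M -> xM', M' -> *yM' | ε


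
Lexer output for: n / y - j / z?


Scan left to right, longest-match per lexeme
Tokens: ID(n), OP(/), ID(y), OP(-), ID(j), OP(/), ID(z)


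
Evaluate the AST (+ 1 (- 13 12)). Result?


Evaluate inner: (- 13 12) = 1
Evaluate root: (+ 1 1) = 2
Result: 2


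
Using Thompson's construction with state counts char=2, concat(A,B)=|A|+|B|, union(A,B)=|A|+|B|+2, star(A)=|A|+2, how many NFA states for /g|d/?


Syntax tree has 2 char leaf(s), 1 union(s), 0 star(s)
chars contribute 2×2 = 4; each union adds +2; each star adds +2
Total: 4 + 2 + 0 = 6 states


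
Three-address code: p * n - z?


Break into single-operator statements:
t1 = p * n
t2 = t1 - z


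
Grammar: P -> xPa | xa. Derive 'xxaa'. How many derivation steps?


Derivation: P => xPa => xxaa
Steps: 2


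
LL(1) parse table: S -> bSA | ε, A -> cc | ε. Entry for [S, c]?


For [S, c]: ε is nullable and 'c' ∈ FOLLOW(S)
Entry: S -> ε


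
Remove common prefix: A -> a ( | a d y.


Common prefix: 'a'
Factored: A -> a A', A' -> ( | d y


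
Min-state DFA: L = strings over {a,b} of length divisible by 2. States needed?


Track length mod 2: states 0..1, accept at 0
Minimal DFA: 2 states


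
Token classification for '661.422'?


Pattern: digits with a decimal point
Type: FLOAT_LITERAL


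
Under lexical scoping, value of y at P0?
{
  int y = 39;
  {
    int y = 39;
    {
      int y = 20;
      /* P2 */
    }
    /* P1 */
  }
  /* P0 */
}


y declared in the same block as P0
y = 39


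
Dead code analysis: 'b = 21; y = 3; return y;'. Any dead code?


b is assigned but never read
Dead: 'b = 21'


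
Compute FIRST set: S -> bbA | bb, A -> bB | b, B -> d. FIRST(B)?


Per alternative of B: FIRST(d) = {d}
FIRST(B) = {d}


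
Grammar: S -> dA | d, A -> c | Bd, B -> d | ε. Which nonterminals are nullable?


A nonterminal is nullable iff some alternative derives ε (directly, or every symbol in it is nullable)
Nullable: {B}


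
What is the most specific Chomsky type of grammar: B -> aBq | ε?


Single nonterminal LHS, but a^n q^n is not regular
Classification: Type 2 (Context-Free)


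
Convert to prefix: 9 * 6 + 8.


left-to-right (same/higher precedence on left): tree is (+ (* 9 6) 8)
Prefix: + * 9 6 8


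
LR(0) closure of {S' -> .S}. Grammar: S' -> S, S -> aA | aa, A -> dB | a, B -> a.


Start: S' -> .S
For each item with dot before a nonterminal B, add B -> .γ for every B-production
Closure: [S' -> .S, S -> .aA, S -> .aa]


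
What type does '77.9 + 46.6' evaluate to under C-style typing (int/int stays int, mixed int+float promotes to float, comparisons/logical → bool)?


Operand types: float + float
Rule: mixed int/float promotes to float; int/int stays int
Result type: float


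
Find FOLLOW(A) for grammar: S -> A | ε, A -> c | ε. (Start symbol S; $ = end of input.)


$ ∈ FOLLOW(S). For each A -> αBβ: add FIRST(β)\{ε} to FOLLOW(B); if β nullable, add FOLLOW(A).
FOLLOW(A) = {$}


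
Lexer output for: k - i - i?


Scan left to right, longest-match per lexeme
Tokens: ID(k), OP(-), ID(i), OP(-), ID(i)


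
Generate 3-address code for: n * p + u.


Break into single-operator statements:
t1 = n * p
t2 = t1 + u


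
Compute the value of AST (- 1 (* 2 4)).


Evaluate inner: (* 2 4) = 8
Evaluate root: (- 1 8) = -7
Result: -7


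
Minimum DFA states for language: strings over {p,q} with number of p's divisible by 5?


Track (count of p) mod 5: states 0..4, accept at 0
Minimal DFA: 5 states


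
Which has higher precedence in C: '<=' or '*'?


'*' is multiplicative (level 10); '<=' is relational (level 7)
Higher level binds tighter
'*' has higher precedence than '<='


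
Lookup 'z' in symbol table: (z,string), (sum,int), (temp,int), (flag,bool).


Lookup 'z' → type string


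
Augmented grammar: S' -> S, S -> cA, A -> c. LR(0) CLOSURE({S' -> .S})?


Start: S' -> .S
For each item with dot before a nonterminal B, add B -> .γ for every B-production
Closure: [S' -> .S, S -> .cA]


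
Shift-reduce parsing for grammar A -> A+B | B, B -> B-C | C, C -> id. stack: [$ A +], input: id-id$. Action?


no handle ('A+' is not any RHS); shift 'id'
Action: shift


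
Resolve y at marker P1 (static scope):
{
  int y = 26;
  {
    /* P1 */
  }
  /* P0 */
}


P1's block does not declare y; resolves to the enclosing declaration at depth 0
y = 26


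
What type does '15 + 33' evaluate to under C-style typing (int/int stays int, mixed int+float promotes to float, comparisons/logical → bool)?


Operand types: int + int
Rule: mixed int/float promotes to float; int/int stays int
Result type: int


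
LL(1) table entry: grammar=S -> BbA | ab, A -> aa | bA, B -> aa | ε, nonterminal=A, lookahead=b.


For [A, b]: 'b' ∈ FIRST(bA)
Entry: A -> bA


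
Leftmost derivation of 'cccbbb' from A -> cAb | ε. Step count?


Derivation: A => cAb => ccAbb => cccAbbb => cccbbb
Steps: 4


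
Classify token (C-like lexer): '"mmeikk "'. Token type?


Pattern: double-quoted sequence
Type: STRING_LITERAL


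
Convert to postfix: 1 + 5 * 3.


* has higher precedence, evaluate 5*3 first
Postfix: 1 5 3 * +


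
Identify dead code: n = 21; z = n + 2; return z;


n is read by z's definition; z is returned
No dead code


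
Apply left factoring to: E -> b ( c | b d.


Common prefix: 'b'
Factored: E -> b E', E' -> ( c | d


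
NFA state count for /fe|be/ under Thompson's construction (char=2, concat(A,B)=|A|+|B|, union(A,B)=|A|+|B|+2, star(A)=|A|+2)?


Syntax tree has 4 char leaf(s), 1 union(s), 0 star(s)
chars contribute 4×2 = 8; each union adds +2; each star adds +2
Total: 8 + 2 + 0 = 10 states


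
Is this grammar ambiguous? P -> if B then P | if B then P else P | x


dangling else: 'if B then if B then x else x' parses two ways
Ambiguous


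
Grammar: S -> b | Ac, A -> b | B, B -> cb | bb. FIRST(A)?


Per alternative of A: FIRST(b) = {b}; FIRST(B) = {b, c}
FIRST(A) = {b, c}


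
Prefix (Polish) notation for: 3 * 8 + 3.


left-to-right (same/higher precedence on left): tree is (+ (* 3 8) 3)
Prefix: + * 3 8 3


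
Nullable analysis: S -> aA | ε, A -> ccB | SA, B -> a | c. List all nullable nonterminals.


A nonterminal is nullable iff some alternative derives ε (directly, or every symbol in it is nullable)
Nullable: {S}


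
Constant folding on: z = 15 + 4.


15 + 4 = 19 at compile time
Optimized: z = 19


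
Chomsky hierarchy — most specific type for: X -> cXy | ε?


Single nonterminal LHS, but c^n y^n is not regular
Classification: Type 2 (Context-Free)


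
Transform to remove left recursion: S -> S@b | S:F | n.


Left-recursive alternatives: S@b, S:F; non-recursive: n
Introduce S': S -> nS', S' -> @bS' | :FS' | ε


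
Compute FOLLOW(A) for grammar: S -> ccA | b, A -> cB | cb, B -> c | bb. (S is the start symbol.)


$ ∈ FOLLOW(S). For each A -> αBβ: add FIRST(β)\{ε} to FOLLOW(B); if β nullable, add FOLLOW(A).
FOLLOW(A) = {$}


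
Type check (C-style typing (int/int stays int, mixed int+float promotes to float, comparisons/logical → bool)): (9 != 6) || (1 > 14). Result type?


Operand types: bool || bool
Rule: logical operators take bool operands and yield bool
Result type: bool


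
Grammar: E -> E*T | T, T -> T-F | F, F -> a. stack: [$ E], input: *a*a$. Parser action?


shift '*' to continue E -> E*T
Action: shift


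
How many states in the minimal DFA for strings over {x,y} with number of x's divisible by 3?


Track (count of x) mod 3: states 0..2, accept at 0
Minimal DFA: 3 states


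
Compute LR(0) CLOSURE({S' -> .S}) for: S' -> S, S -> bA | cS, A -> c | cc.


Start: S' -> .S
For each item with dot before a nonterminal B, add B -> .γ for every B-production
Closure: [S' -> .S, S -> .bA, S -> .cS]


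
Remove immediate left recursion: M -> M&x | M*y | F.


Left-recursive alternatives: M&x, M*y; non-recursive: F
Introduce M': M -> FM', M' -> &xM' | *yM' | ε


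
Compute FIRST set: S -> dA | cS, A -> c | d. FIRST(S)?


Per alternative of S: FIRST(dA) = {d}; FIRST(cS) = {c}
FIRST(S) = {c, d}


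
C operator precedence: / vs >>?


'/' is multiplicative (level 10); '>>' is shift (level 8)
Higher level binds tighter
'/' has higher precedence than '>>'


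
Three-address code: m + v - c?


Break into single-operator statements:
t1 = m + v
t2 = t1 - c


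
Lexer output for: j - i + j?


Scan left to right, longest-match per lexeme
Tokens: ID(j), OP(-), ID(i), OP(+), ID(j)


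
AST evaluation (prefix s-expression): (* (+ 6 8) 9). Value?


Evaluate inner: (+ 6 8) = 14
Evaluate root: (* 14 9) = 126
Result: 126


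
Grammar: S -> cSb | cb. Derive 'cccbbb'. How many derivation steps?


Derivation: S => cSb => ccSbb => cccbbb
Steps: 3


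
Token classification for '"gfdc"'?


Pattern: double-quoted sequence
Type: STRING_LITERAL


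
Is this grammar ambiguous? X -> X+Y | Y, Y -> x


precedence layered via separate nonterminal Y: deterministic
Unambiguous


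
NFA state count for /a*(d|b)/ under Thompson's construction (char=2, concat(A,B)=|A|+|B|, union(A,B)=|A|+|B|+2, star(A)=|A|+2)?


Syntax tree has 3 char leaf(s), 1 union(s), 1 star(s)
chars contribute 3×2 = 6; each union adds +2; each star adds +2
Total: 6 + 2 + 2 = 10 states


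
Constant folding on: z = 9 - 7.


9 - 7 = 2 at compile time
Optimized: z = 2


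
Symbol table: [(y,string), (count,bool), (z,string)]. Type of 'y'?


Lookup 'y' → type string


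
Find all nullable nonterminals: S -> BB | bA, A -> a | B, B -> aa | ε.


A nonterminal is nullable iff some alternative derives ε (directly, or every symbol in it is nullable)
Nullable: {A, B, S}


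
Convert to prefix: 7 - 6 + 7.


left-to-right (same/higher precedence on left): tree is (+ (- 7 6) 7)
Prefix: + - 7 6 7


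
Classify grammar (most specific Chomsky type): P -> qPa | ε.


Single nonterminal LHS, but q^n a^n is not regular
Classification: Type 2 (Context-Free)


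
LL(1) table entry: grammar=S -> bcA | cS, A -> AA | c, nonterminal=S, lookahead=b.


For [S, b]: 'b' ∈ FIRST(bcA)
Entry: S -> bcA


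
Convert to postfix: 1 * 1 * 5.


Left to right (same or higher precedence on left)
Postfix: 1 1 * 5 *


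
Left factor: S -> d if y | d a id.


Common prefix: 'd'
Factored: S -> d S', S' -> if y | a id


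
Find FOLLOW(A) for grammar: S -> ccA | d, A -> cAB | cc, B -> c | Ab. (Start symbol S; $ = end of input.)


$ ∈ FOLLOW(S). For each A -> αBβ: add FIRST(β)\{ε} to FOLLOW(B); if β nullable, add FOLLOW(A).
FOLLOW(A) = {$, b, c}


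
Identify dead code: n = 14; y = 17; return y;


n is assigned but never read
Dead: 'n = 14'


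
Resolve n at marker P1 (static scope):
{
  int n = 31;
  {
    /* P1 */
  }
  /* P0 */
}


P1's block does not declare n; resolves to the enclosing declaration at depth 0
n = 31


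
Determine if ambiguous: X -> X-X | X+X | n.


'n-n+n' has two parse trees (no precedence encoded between - and +)
Ambiguous


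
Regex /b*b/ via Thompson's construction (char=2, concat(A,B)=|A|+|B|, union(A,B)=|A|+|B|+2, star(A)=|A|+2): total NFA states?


Syntax tree has 2 char leaf(s), 0 union(s), 1 star(s)
chars contribute 2×2 = 4; each union adds +2; each star adds +2
Total: 4 + 0 + 2 = 6 states


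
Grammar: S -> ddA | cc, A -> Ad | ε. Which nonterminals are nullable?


A nonterminal is nullable iff some alternative derives ε (directly, or every symbol in it is nullable)
Nullable: {A}


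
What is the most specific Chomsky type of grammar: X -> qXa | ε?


Single nonterminal LHS, but q^n a^n is not regular
Classification: Type 2 (Context-Free)


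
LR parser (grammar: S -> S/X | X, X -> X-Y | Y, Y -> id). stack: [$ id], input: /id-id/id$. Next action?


'id' on top is the handle for Y -> id
Action: reduce (Y -> id)


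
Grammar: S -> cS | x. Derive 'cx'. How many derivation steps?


Derivation: S => cS => cx
Steps: 2


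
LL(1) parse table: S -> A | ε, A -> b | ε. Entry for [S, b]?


For [S, b]: 'b' ∈ FIRST(A)
Entry: S -> A


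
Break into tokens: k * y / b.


Scan left to right, longest-match per lexeme
Tokens: ID(k), OP(*), ID(y), OP(/), ID(b)


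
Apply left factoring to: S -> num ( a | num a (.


Common prefix: 'num'
Factored: S -> num S', S' -> ( a | a (


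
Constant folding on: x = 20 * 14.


20 * 14 = 280 at compile time
Optimized: x = 280


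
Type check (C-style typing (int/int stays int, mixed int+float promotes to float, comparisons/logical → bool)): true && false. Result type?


Operand types: bool && bool
Rule: logical operators take bool operands and yield bool
Result type: bool


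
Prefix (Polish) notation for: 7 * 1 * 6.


left-to-right (same/higher precedence on left): tree is (* (* 7 1) 6)
Prefix: * * 7 1 6


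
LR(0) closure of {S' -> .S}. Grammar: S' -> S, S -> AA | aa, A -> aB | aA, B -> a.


Start: S' -> .S
For each item with dot before a nonterminal B, add B -> .γ for every B-production
Closure: [S' -> .S, S -> .AA, S -> .aa, A -> .aB, A -> .aA]


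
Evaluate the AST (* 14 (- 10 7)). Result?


Evaluate inner: (- 10 7) = 3
Evaluate root: (* 14 3) = 42
Result: 42


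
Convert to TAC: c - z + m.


Break into single-operator statements:
t1 = c - z
t2 = t1 + m


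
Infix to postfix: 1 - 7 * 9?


* has higher precedence, evaluate 7*9 first
Postfix: 1 7 9 * -


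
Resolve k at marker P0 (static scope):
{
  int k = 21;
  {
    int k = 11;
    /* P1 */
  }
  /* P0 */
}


k declared in the same block as P0
k = 21


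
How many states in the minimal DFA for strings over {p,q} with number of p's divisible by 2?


Track (count of p) mod 2: states 0..1, accept at 0
Minimal DFA: 2 states


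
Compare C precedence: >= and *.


'*' is multiplicative (level 10); '>=' is relational (level 7)
Higher level binds tighter
'*' has higher precedence than '>='


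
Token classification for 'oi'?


Pattern: letter/underscore followed by alphanumerics, not a keyword
Type: IDENTIFIER


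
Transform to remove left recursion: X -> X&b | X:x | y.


Left-recursive alternatives: X&b, X:x; non-recursive: y
Introduce X': X -> yX', X' -> &bX' | :xX' | ε


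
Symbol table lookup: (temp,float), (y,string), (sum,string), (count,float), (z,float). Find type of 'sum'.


Lookup 'sum' → type string


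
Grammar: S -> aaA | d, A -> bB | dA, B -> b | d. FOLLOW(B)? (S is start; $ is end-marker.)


$ ∈ FOLLOW(S). For each A -> αBβ: add FIRST(β)\{ε} to FOLLOW(B); if β nullable, add FOLLOW(A).
FOLLOW(B) = {$}


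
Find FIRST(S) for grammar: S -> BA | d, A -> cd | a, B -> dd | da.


Per alternative of S: FIRST(BA) = {d}; FIRST(d) = {d}
FIRST(S) = {d}


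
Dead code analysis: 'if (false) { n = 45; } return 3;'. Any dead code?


condition is constant false, so the whole block is unreachable
Dead: 'if (false) { n = 45; }'


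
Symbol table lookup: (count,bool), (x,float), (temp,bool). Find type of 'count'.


Lookup 'count' → type bool


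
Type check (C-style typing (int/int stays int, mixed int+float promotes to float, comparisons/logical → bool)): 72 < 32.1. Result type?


Operand types: int < float
Rule: comparison yields bool
Result type: bool


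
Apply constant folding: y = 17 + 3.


17 + 3 = 20 at compile time
Optimized: y = 20


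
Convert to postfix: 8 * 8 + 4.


Left to right (same or higher precedence on left)
Postfix: 8 8 * 4 +


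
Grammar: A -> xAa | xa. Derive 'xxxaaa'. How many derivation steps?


Derivation: A => xAa => xxAaa => xxxaaa
Steps: 3


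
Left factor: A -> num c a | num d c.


Common prefix: 'num'
Factored: A -> num A', A' -> c a | d c


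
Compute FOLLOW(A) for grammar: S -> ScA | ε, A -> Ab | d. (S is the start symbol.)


$ ∈ FOLLOW(S). For each A -> αBβ: add FIRST(β)\{ε} to FOLLOW(B); if β nullable, add FOLLOW(A).
FOLLOW(A) = {$, b, c}


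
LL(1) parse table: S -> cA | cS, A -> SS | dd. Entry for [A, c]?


For [A, c]: 'c' ∈ FIRST(SS)
Entry: A -> SS


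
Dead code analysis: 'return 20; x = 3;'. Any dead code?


statement follows a return and is unreachable
Dead: 'x = 3'


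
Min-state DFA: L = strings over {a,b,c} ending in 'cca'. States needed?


Track the longest suffix of input matching a prefix of 'cca': 4 classes (prefixes of length 0..3)
Minimal DFA: 4 states


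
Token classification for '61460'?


Pattern: digits only
Type: INTEGER_LITERAL


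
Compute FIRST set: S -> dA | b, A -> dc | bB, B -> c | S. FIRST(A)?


Per alternative of A: FIRST(dc) = {d}; FIRST(bB) = {b}
FIRST(A) = {b, d}


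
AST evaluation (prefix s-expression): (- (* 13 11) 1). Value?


Evaluate inner: (* 13 11) = 143
Evaluate root: (- 143 1) = 142
Result: 142


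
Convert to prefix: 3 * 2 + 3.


left-to-right (same/higher precedence on left): tree is (+ (* 3 2) 3)
Prefix: + * 3 2 3


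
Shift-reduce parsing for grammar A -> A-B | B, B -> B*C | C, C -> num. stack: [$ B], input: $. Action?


lookahead ∉ {*} so B won't extend; reduce A -> B
Action: reduce (A -> B)


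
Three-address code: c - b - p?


Break into single-operator statements:
t1 = c - b
t2 = t1 - p


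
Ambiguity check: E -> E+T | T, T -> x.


precedence layered via separate nonterminal T: deterministic
Unambiguous


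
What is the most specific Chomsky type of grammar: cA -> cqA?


LHS has context (more than one symbol) and |LHS| ≤ |RHS|
Classification: Type 1 (Context-Sensitive)


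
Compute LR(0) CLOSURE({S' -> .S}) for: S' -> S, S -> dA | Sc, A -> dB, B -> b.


Start: S' -> .S
For each item with dot before a nonterminal B, add B -> .γ for every B-production
Closure: [S' -> .S, S -> .dA, S -> .Sc]


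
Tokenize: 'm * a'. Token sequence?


Scan left to right, longest-match per lexeme
Tokens: ID(m), OP(*), ID(a)


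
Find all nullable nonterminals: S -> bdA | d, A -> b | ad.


A nonterminal is nullable iff some alternative derives ε (directly, or every symbol in it is nullable)
Nullable: {}


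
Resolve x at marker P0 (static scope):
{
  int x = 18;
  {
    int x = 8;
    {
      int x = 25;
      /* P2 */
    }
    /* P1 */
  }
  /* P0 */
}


x declared in the same block as P0
x = 18


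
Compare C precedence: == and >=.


'>=' is relational (level 7); '==' is equality (level 6)
Higher level binds tighter
'>=' has higher precedence than '=='


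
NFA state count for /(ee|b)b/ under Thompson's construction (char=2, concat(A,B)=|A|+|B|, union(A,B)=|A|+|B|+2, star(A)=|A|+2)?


Syntax tree has 4 char leaf(s), 1 union(s), 0 star(s)
chars contribute 4×2 = 8; each union adds +2; each star adds +2
Total: 8 + 2 + 0 = 10 states


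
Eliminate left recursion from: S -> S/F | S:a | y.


Left-recursive alternatives: S/F, S:a; non-recursive: y
Introduce S': S -> yS', S' -> /FS' | :aS' | ε


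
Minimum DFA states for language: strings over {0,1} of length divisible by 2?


Track length mod 2: states 0..1, accept at 0
Minimal DFA: 2 states


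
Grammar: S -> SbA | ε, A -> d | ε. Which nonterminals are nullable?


A nonterminal is nullable iff some alternative derives ε (directly, or every symbol in it is nullable)
Nullable: {A, S}


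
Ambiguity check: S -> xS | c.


right-linear, alternatives start with distinct terminals 'x' vs 'c': unique leftmost derivation
Unambiguous


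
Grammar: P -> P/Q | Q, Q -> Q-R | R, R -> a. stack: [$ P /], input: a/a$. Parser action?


no handle ('P/' is not any RHS); shift 'a'
Action: shift


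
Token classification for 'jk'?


Pattern: letter/underscore followed by alphanumerics, not a keyword
Type: IDENTIFIER


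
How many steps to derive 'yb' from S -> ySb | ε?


Derivation: S => ySb => yb
Steps: 2


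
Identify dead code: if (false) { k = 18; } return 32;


condition is constant false, so the whole block is unreachable
Dead: 'if (false) { k = 18; }'


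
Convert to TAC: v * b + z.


Break into single-operator statements:
t1 = v * b
t2 = t1 + z


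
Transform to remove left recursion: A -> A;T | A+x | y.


Left-recursive alternatives: A;T, A+x; non-recursive: y
Introduce A': A -> yA', A' -> ;TA' | +xA' | ε


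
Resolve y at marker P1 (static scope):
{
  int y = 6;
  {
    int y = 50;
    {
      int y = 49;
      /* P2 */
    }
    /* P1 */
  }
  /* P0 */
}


y declared in the same block as P1
y = 50


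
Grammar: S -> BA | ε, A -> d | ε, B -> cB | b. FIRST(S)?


Per alternative of S: FIRST(BA) = {b, c}; FIRST(ε) = {ε}
FIRST(S) = {b, c, ε}


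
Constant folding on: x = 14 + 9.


14 + 9 = 23 at compile time
Optimized: x = 23


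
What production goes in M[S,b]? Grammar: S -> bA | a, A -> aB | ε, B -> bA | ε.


For [S, b]: 'b' ∈ FIRST(bA)
Entry: S -> bA


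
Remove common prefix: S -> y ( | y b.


Common prefix: 'y'
Factored: S -> y S', S' -> ( | b


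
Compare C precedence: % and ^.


'%' is multiplicative (level 10); '^' is bitwise XOR (level 4)
Higher level binds tighter
'%' has higher precedence than '^'


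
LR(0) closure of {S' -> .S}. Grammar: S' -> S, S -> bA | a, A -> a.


Start: S' -> .S
For each item with dot before a nonterminal B, add B -> .γ for every B-production
Closure: [S' -> .S, S -> .bA, S -> .a]


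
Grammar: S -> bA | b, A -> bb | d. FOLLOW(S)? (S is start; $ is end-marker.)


$ ∈ FOLLOW(S). For each A -> αBβ: add FIRST(β)\{ε} to FOLLOW(B); if β nullable, add FOLLOW(A).
FOLLOW(S) = {$}


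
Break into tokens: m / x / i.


Scan left to right, longest-match per lexeme
Tokens: ID(m), OP(/), ID(x), OP(/), ID(i)


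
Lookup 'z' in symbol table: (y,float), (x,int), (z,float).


Lookup 'z' → type float


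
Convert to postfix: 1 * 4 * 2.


Left to right (same or higher precedence on left)
Postfix: 1 4 * 2 *


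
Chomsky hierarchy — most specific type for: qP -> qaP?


LHS has context (more than one symbol) and |LHS| ≤ |RHS|
Classification: Type 1 (Context-Sensitive)


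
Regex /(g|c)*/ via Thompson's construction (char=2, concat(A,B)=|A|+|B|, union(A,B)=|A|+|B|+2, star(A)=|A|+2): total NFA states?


Syntax tree has 2 char leaf(s), 1 union(s), 1 star(s)
chars contribute 2×2 = 4; each union adds +2; each star adds +2
Total: 4 + 2 + 2 = 8 states
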